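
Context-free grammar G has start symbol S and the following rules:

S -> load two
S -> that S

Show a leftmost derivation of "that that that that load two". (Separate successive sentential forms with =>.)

S => that S => that that S => that that that S => that that that that S => that that that that load two

S => that S   [S -> that S]
that S => that that S   [S -> that S]
that that S => that that that S   [S -> that S]
that that that S => that that that that S   [S -> that S]
that that that that S => that that that that load two   [S -> load two]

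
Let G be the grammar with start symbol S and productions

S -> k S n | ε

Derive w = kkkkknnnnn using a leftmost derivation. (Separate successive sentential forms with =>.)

S=>kSn=>kkSnn=>kkkSnnn=>kkkkSnnnn=>kkkkkSnnnnn=>kkkkknnnnn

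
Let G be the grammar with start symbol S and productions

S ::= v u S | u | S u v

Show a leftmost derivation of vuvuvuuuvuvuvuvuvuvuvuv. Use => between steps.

S => Suv   [S ::= S u v]
Suv => Suvuv   [S ::= S u v]
Suvuv => vuSuvuv   [S ::= v u S]
vuSuvuv => vuSuvuvuv   [S ::= S u v]
vuSuvuvuv => vuSuvuvuvuv   [S ::= S u v]
vuSuvuvuvuv => vuSuvuvuvuvuv   [S ::= S u v]
vuSuvuvuvuvuv => vuvuSuvuvuvuvuv   [S ::= v u S]
vuvuSuvuvuvuvuv => vuvuvuSuvuvuvuvuv   [S ::= v u S]
vuvuvuSuvuvuvuvuv => vuvuvuSuvuvuvuvuvuv   [S ::= S u v]
vuvuvuSuvuvuvuvuvuv => vuvuvuSuvuvuvuvuvuvuv   [S ::= S u v]
vuvuvuSuvuvuvuvuvuvuv => vuvuvuSuvuvuvuvuvuvuvuv   [S ::= S u v]
vuvuvuSuvuvuvuvuvuvuvuv => vuvuvuuuvuvuvuvuvuvuvuv   [S ::= u]

S => Suv => Suvuv => vuSuvuv => vuSuvuvuv => vuSuvuvuvuv => vuSuvuvuvuvuv => vuvuSuvuvuvuvuv => vuvuvuSuvuvuvuvuv => vuvuvuSuvuvuvuvuvuv => vuvuvuSuvuvuvuvuvuvuv => vuvuvuSuvuvuvuvuvuvuvuv => vuvuvuuuvuvuvuvuvuvuvuv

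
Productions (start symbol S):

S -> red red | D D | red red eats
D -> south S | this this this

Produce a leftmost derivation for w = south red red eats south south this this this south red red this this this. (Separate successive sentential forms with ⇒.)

S ⇒ D D   [S -> D D]
D D ⇒ south S D   [D -> south S]
south S D ⇒ south red red eats D   [S -> red red eats]
south red red eats D ⇒ south red red eats south S   [D -> south S]
south red red eats south S ⇒ south red red eats south D D   [S -> D D]
south red red eats south D D ⇒ south red red eats south south S D   [D -> south S]
south red red eats south south S D ⇒ south red red eats south south D D D   [S -> D D]
south red red eats south south D D D ⇒ south red red eats south south this this this D D   [D -> this this this]
south red red eats south south this this this D D ⇒ south red red eats south south this this this south S D   [D -> south S]
south red red eats south south this this this south S D ⇒ south red red eats south south this this this south red red D   [S -> red red]
south red red eats south south this this this south red red D ⇒ south red red eats south south this this this south red red this this this   [D -> this this this]

S ⇒ D D ⇒ south S D ⇒ south red red eats D ⇒ south red red eats south S ⇒ south red red eats south D D ⇒ south red red eats south south S D ⇒ south red red eats south south D D D ⇒ south red red eats south south this this this D D ⇒ south red red eats south south this this this south S D ⇒ south red red eats south south this this this south red red D ⇒ south red red eats south south this this this south red red this this this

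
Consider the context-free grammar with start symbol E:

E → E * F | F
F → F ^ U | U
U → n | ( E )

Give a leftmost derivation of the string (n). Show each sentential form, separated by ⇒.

E ⇒ F ⇒ U ⇒ (E) ⇒ (F) ⇒ (U) ⇒ (n)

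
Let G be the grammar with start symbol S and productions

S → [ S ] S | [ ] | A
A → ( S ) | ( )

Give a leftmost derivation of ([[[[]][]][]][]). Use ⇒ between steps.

S ⇒ A ⇒ (S) ⇒ ([S]S) ⇒ ([[S]S]S) ⇒ ([[[S]S]S]S) ⇒ ([[[[]]S]S]S) ⇒ ([[[[]][]]S]S) ⇒ ([[[[]][]][]]S) ⇒ ([[[[]][]][]][])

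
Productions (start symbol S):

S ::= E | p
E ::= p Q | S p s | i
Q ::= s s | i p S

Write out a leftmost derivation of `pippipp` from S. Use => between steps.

S => E   [S ::= E]
E => pQ   [E ::= p Q]
pQ => pipS   [Q ::= i p S]
pipS => pipE   [S ::= E]
pipE => pippQ   [E ::= p Q]
pippQ => pippipS   [Q ::= i p S]
pippipS => pippipp   [S ::= p]

S => E => pQ => pipS => pipE => pippQ => pippipS => pippipp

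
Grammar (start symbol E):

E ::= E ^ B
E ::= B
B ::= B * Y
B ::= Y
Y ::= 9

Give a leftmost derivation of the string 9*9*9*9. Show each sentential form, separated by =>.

E => B => B*Y => B*Y*Y => B*Y*Y*Y => Y*Y*Y*Y => 9*Y*Y*Y => 9*9*Y*Y => 9*9*9*Y => 9*9*9*9

E => B   [E ::= B]
B => B*Y   [B ::= B * Y]
B*Y => B*Y*Y   [B ::= B * Y]
B*Y*Y => B*Y*Y*Y   [B ::= B * Y]
B*Y*Y*Y => Y*Y*Y*Y   [B ::= Y]
Y*Y*Y*Y => 9*Y*Y*Y   [Y ::= 9]
9*Y*Y*Y => 9*9*Y*Y   [Y ::= 9]
9*9*Y*Y => 9*9*9*Y   [Y ::= 9]
9*9*9*Y => 9*9*9*9   [Y ::= 9]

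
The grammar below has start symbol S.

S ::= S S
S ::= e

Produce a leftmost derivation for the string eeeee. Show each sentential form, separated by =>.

S => SS   [S ::= S S]
SS => SSS   [S ::= S S]
SSS => SSSS   [S ::= S S]
SSSS => SSSSS   [S ::= S S]
SSSSS => eSSSS   [S ::= e]
eSSSS => eeSSS   [S ::= e]
eeSSS => eeeSS   [S ::= e]
eeeSS => eeeeS   [S ::= e]
eeeeS => eeeee   [S ::= e]

S => SS => SSS => SSSS => SSSSS => eSSSS => eeSSS => eeeSS => eeeeS => eeeee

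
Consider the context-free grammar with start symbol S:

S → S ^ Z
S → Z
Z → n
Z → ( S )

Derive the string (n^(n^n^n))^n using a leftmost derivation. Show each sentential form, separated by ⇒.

S ⇒ S^Z ⇒ Z^Z ⇒ (S)^Z ⇒ (S^Z)^Z ⇒ (Z^Z)^Z ⇒ (n^Z)^Z ⇒ (n^(S))^Z ⇒ (n^(S^Z))^Z ⇒ (n^(S^Z^Z))^Z ⇒ (n^(Z^Z^Z))^Z ⇒ (n^(n^Z^Z))^Z ⇒ (n^(n^n^Z))^Z ⇒ (n^(n^n^n))^Z ⇒ (n^(n^n^n))^n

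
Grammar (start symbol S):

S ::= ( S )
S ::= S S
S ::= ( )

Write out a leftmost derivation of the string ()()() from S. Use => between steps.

S => SS => SSS => ()SS => ()()S => ()()()

S => SS   [S ::= S S]
SS => SSS   [S ::= S S]
SSS => ()SS   [S ::= ( )]
()SS => ()()S   [S ::= ( )]
()()S => ()()()   [S ::= ( )]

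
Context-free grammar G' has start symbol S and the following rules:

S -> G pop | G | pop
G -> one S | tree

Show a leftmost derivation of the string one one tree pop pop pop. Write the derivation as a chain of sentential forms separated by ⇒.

S ⇒ G pop ⇒ one S pop ⇒ one G pop pop ⇒ one one S pop pop ⇒ one one G pop pop pop ⇒ one one tree pop pop pop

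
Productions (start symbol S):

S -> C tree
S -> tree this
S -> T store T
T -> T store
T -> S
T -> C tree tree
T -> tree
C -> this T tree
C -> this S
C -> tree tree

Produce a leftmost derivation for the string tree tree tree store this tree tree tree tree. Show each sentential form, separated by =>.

S => T store T   [S -> T store T]
T store T => S store T   [T -> S]
S store T => C tree store T   [S -> C tree]
C tree store T => tree tree tree store T   [C -> tree tree]
tree tree tree store T => tree tree tree store C tree tree   [T -> C tree tree]
tree tree tree store C tree tree => tree tree tree store this T tree tree tree   [C -> this T tree]
tree tree tree store this T tree tree tree => tree tree tree store this tree tree tree tree   [T -> tree]

S => T store T => S store T => C tree store T => tree tree tree store T => tree tree tree store C tree tree => tree tree tree store this T tree tree tree => tree tree tree store this tree tree tree tree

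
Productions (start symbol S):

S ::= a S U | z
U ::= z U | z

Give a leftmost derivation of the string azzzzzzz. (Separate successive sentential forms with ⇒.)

S ⇒ aSU ⇒ azU ⇒ azzU ⇒ azzzU ⇒ azzzzU ⇒ azzzzzU ⇒ azzzzzzU ⇒ azzzzzzz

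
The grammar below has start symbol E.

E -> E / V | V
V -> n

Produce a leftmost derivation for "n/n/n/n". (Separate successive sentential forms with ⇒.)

E ⇒ E/V   [E -> E / V]
E/V ⇒ E/V/V   [E -> E / V]
E/V/V ⇒ E/V/V/V   [E -> E / V]
E/V/V/V ⇒ V/V/V/V   [E -> V]
V/V/V/V ⇒ n/V/V/V   [V -> n]
n/V/V/V ⇒ n/n/V/V   [V -> n]
n/n/V/V ⇒ n/n/n/V   [V -> n]
n/n/n/V ⇒ n/n/n/n   [V -> n]

E⇒E/V⇒E/V/V⇒E/V/V/V⇒V/V/V/V⇒n/V/V/V⇒n/n/V/V⇒n/n/n/V⇒n/n/n/n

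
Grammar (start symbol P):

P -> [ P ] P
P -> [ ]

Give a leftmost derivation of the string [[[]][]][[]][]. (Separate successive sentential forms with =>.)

P=>[P]P=>[[P]P]P=>[[[]]P]P=>[[[]][]]P=>[[[]][]][P]P=>[[[]][]][[]]P=>[[[]][]][[]][]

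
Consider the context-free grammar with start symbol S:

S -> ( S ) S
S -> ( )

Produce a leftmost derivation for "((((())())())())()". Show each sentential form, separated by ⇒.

S ⇒ (S)S ⇒ ((S)S)S ⇒ (((S)S)S)S ⇒ ((((S)S)S)S)S ⇒ ((((())S)S)S)S ⇒ ((((())())S)S)S ⇒ ((((())())())S)S ⇒ ((((())())())())S ⇒ ((((())())())())()

S ⇒ (S)S   [S -> ( S ) S]
(S)S ⇒ ((S)S)S   [S -> ( S ) S]
((S)S)S ⇒ (((S)S)S)S   [S -> ( S ) S]
(((S)S)S)S ⇒ ((((S)S)S)S)S   [S -> ( S ) S]
((((S)S)S)S)S ⇒ ((((())S)S)S)S   [S -> ( )]
((((())S)S)S)S ⇒ ((((())())S)S)S   [S -> ( )]
((((())())S)S)S ⇒ ((((())())())S)S   [S -> ( )]
((((())())())S)S ⇒ ((((())())())())S   [S -> ( )]
((((())())())())S ⇒ ((((())())())())()   [S -> ( )]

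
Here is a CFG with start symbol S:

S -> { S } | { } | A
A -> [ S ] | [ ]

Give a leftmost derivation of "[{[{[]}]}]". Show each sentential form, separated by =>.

S => A => [S] => [{S}] => [{A}] => [{[S]}] => [{[{S}]}] => [{[{A}]}] => [{[{[]}]}]

S => A   [S -> A]
A => [S]   [A -> [ S ]]
[S] => [{S}]   [S -> { S }]
[{S}] => [{A}]   [S -> A]
[{A}] => [{[S]}]   [A -> [ S ]]
[{[S]}] => [{[{S}]}]   [S -> { S }]
[{[{S}]}] => [{[{A}]}]   [S -> A]
[{[{A}]}] => [{[{[]}]}]   [A -> [ ]]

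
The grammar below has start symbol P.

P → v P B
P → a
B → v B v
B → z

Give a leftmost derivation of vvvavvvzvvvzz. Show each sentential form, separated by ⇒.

P ⇒ vPB ⇒ vvPBB ⇒ vvvPBBB ⇒ vvvaBBB ⇒ vvvavBvBB ⇒ vvvavvBvvBB ⇒ vvvavvvBvvvBB ⇒ vvvavvvzvvvBB ⇒ vvvavvvzvvvzB ⇒ vvvavvvzvvvzz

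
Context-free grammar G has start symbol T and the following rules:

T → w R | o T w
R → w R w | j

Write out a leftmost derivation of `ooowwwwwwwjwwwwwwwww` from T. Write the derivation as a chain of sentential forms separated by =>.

T => oTw   [T → o T w]
oTw => ooTww   [T → o T w]
ooTww => oooTwww   [T → o T w]
oooTwww => ooowRwww   [T → w R]
ooowRwww => ooowwRwwww   [R → w R w]
ooowwRwwww => ooowwwRwwwww   [R → w R w]
ooowwwRwwwww => ooowwwwRwwwwww   [R → w R w]
ooowwwwRwwwwww => ooowwwwwRwwwwwww   [R → w R w]
ooowwwwwRwwwwwww => ooowwwwwwRwwwwwwww   [R → w R w]
ooowwwwwwRwwwwwwww => ooowwwwwwwRwwwwwwwww   [R → w R w]
ooowwwwwwwRwwwwwwwww => ooowwwwwwwjwwwwwwwww   [R → j]

T => oTw => ooTww => oooTwww => ooowRwww => ooowwRwwww => ooowwwRwwwww => ooowwwwRwwwwww => ooowwwwwRwwwwwww => ooowwwwwwRwwwwwwww => ooowwwwwwwRwwwwwwwww => ooowwwwwwwjwwwwwwwww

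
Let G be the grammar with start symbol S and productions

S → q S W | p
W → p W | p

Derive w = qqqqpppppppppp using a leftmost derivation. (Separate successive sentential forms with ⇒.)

S ⇒ qSW ⇒ qqSWW ⇒ qqqSWWW ⇒ qqqqSWWWW ⇒ qqqqpWWWW ⇒ qqqqppWWWW ⇒ qqqqpppWWWW ⇒ qqqqppppWWWW ⇒ qqqqpppppWWWW ⇒ qqqqppppppWWW ⇒ qqqqpppppppWW ⇒ qqqqppppppppW ⇒ qqqqpppppppppW ⇒ qqqqpppppppppp

S ⇒ qSW   [S → q S W]
qSW ⇒ qqSWW   [S → q S W]
qqSWW ⇒ qqqSWWW   [S → q S W]
qqqSWWW ⇒ qqqqSWWWW   [S → q S W]
qqqqSWWWW ⇒ qqqqpWWWW   [S → p]
qqqqpWWWW ⇒ qqqqppWWWW   [W → p W]
qqqqppWWWW ⇒ qqqqpppWWWW   [W → p W]
qqqqpppWWWW ⇒ qqqqppppWWWW   [W → p W]
qqqqppppWWWW ⇒ qqqqpppppWWWW   [W → p W]
qqqqpppppWWWW ⇒ qqqqppppppWWW   [W → p]
qqqqppppppWWW ⇒ qqqqpppppppWW   [W → p]
qqqqpppppppWW ⇒ qqqqppppppppW   [W → p]
qqqqppppppppW ⇒ qqqqpppppppppW   [W → p W]
qqqqpppppppppW ⇒ qqqqpppppppppp   [W → p]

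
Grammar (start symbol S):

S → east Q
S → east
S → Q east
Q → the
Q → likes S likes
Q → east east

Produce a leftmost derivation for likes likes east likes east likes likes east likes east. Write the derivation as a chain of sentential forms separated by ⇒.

S ⇒ Q east ⇒ likes S likes east ⇒ likes Q east likes east ⇒ likes likes S likes east likes east ⇒ likes likes east Q likes east likes east ⇒ likes likes east likes S likes likes east likes east ⇒ likes likes east likes east likes likes east likes east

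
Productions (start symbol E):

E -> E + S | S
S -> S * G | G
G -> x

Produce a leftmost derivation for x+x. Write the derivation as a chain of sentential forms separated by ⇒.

E ⇒ E+S ⇒ S+S ⇒ G+S ⇒ x+S ⇒ x+G ⇒ x+x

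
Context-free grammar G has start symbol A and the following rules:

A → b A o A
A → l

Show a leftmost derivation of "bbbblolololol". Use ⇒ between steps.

A ⇒ bAoA   [A → b A o A]
bAoA ⇒ bbAoAoA   [A → b A o A]
bbAoAoA ⇒ bbbAoAoAoA   [A → b A o A]
bbbAoAoAoA ⇒ bbbbAoAoAoAoA   [A → b A o A]
bbbbAoAoAoAoA ⇒ bbbbloAoAoAoA   [A → l]
bbbbloAoAoAoA ⇒ bbbbloloAoAoA   [A → l]
bbbbloloAoAoA ⇒ bbbblololoAoA   [A → l]
bbbblololoAoA ⇒ bbbblolololoA   [A → l]
bbbblolololoA ⇒ bbbblolololol   [A → l]

A ⇒ bAoA ⇒ bbAoAoA ⇒ bbbAoAoAoA ⇒ bbbbAoAoAoAoA ⇒ bbbbloAoAoAoA ⇒ bbbbloloAoAoA ⇒ bbbblololoAoA ⇒ bbbblolololoA ⇒ bbbblolololol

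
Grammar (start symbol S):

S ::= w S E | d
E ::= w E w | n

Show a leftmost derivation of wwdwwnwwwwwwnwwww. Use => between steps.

S => wSE   [S ::= w S E]
wSE => wwSEE   [S ::= w S E]
wwSEE => wwdEE   [S ::= d]
wwdEE => wwdwEwE   [E ::= w E w]
wwdwEwE => wwdwwEwwE   [E ::= w E w]
wwdwwEwwE => wwdwwnwwE   [E ::= n]
wwdwwnwwE => wwdwwnwwwEw   [E ::= w E w]
wwdwwnwwwEw => wwdwwnwwwwEww   [E ::= w E w]
wwdwwnwwwwEww => wwdwwnwwwwwEwww   [E ::= w E w]
wwdwwnwwwwwEwww => wwdwwnwwwwwwEwwww   [E ::= w E w]
wwdwwnwwwwwwEwwww => wwdwwnwwwwwwnwwww   [E ::= n]

S => wSE => wwSEE => wwdEE => wwdwEwE => wwdwwEwwE => wwdwwnwwE => wwdwwnwwwEw => wwdwwnwwwwEww => wwdwwnwwwwwEwww => wwdwwnwwwwwwEwwww => wwdwwnwwwwwwnwwww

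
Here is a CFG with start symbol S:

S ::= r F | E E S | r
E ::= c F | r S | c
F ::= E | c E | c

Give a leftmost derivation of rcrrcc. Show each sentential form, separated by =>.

S => rF => rcE => rcrS => rcrrF => rcrrcE => rcrrcc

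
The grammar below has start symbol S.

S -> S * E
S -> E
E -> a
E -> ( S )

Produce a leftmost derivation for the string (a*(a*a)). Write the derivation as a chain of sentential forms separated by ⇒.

S ⇒ E   [S -> E]
E ⇒ (S)   [E -> ( S )]
(S) ⇒ (S*E)   [S -> S * E]
(S*E) ⇒ (E*E)   [S -> E]
(E*E) ⇒ (a*E)   [E -> a]
(a*E) ⇒ (a*(S))   [E -> ( S )]
(a*(S)) ⇒ (a*(S*E))   [S -> S * E]
(a*(S*E)) ⇒ (a*(E*E))   [S -> E]
(a*(E*E)) ⇒ (a*(a*E))   [E -> a]
(a*(a*E)) ⇒ (a*(a*a))   [E -> a]

S ⇒ E ⇒ (S) ⇒ (S*E) ⇒ (E*E) ⇒ (a*E) ⇒ (a*(S)) ⇒ (a*(S*E)) ⇒ (a*(E*E)) ⇒ (a*(a*E)) ⇒ (a*(a*a))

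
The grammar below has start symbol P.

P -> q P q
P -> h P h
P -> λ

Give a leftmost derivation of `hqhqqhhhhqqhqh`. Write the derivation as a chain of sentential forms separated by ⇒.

P ⇒ hPh   [P -> h P h]
hPh ⇒ hqPqh   [P -> q P q]
hqPqh ⇒ hqhPhqh   [P -> h P h]
hqhPhqh ⇒ hqhqPqhqh   [P -> q P q]
hqhqPqhqh ⇒ hqhqqPqqhqh   [P -> q P q]
hqhqqPqqhqh ⇒ hqhqqhPhqqhqh   [P -> h P h]
hqhqqhPhqqhqh ⇒ hqhqqhhPhhqqhqh   [P -> h P h]
hqhqqhhPhhqqhqh ⇒ hqhqqhhhhqqhqh   [P -> λ]

P ⇒ hPh ⇒ hqPqh ⇒ hqhPhqh ⇒ hqhqPqhqh ⇒ hqhqqPqqhqh ⇒ hqhqqhPhqqhqh ⇒ hqhqqhhPhhqqhqh ⇒ hqhqqhhhhqqhqh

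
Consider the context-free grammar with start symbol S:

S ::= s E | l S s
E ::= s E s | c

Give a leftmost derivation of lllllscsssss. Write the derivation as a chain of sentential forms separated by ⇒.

S ⇒ lSs   [S ::= l S s]
lSs ⇒ llSss   [S ::= l S s]
llSss ⇒ lllSsss   [S ::= l S s]
lllSsss ⇒ llllSssss   [S ::= l S s]
llllSssss ⇒ lllllSsssss   [S ::= l S s]
lllllSsssss ⇒ lllllsEsssss   [S ::= s E]
lllllsEsssss ⇒ lllllscsssss   [E ::= c]

S⇒lSs⇒llSss⇒lllSsss⇒llllSssss⇒lllllSsssss⇒lllllsEsssss⇒lllllscsssss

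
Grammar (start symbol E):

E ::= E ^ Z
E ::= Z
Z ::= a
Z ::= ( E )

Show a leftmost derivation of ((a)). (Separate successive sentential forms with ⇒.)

E ⇒ Z ⇒ (E) ⇒ (Z) ⇒ ((E)) ⇒ ((Z)) ⇒ ((a))

E ⇒ Z   [E ::= Z]
Z ⇒ (E)   [Z ::= ( E )]
(E) ⇒ (Z)   [E ::= Z]
(Z) ⇒ ((E))   [Z ::= ( E )]
((E)) ⇒ ((Z))   [E ::= Z]
((Z)) ⇒ ((a))   [Z ::= a]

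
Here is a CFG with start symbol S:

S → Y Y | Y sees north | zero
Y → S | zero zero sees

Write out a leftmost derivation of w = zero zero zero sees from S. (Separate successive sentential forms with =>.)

S => Y Y => S Y => zero Y => zero zero zero sees

S => Y Y   [S → Y Y]
Y Y => S Y   [Y → S]
S Y => zero Y   [S → zero]
zero Y => zero zero zero sees   [Y → zero zero sees]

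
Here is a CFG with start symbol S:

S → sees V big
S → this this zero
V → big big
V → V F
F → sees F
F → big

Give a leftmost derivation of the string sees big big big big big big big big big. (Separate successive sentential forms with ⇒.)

S ⇒ sees V big ⇒ sees V F big ⇒ sees V F F big ⇒ sees V F F F big ⇒ sees V F F F F big ⇒ sees V F F F F F big ⇒ sees V F F F F F F big ⇒ sees big big F F F F F F big ⇒ sees big big big F F F F F big ⇒ sees big big big big F F F F big ⇒ sees big big big big big F F F big ⇒ sees big big big big big big F F big ⇒ sees big big big big big big big F big ⇒ sees big big big big big big big big big

S ⇒ sees V big   [S → sees V big]
sees V big ⇒ sees V F big   [V → V F]
sees V F big ⇒ sees V F F big   [V → V F]
sees V F F big ⇒ sees V F F F big   [V → V F]
sees V F F F big ⇒ sees V F F F F big   [V → V F]
sees V F F F F big ⇒ sees V F F F F F big   [V → V F]
sees V F F F F F big ⇒ sees V F F F F F F big   [V → V F]
sees V F F F F F F big ⇒ sees big big F F F F F F big   [V → big big]
sees big big F F F F F F big ⇒ sees big big big F F F F F big   [F → big]
sees big big big F F F F F big ⇒ sees big big big big F F F F big   [F → big]
sees big big big big F F F F big ⇒ sees big big big big big F F F big   [F → big]
sees big big big big big F F F big ⇒ sees big big big big big big F F big   [F → big]
sees big big big big big big F F big ⇒ sees big big big big big big big F big   [F → big]
sees big big big big big big big F big ⇒ sees big big big big big big big big big   [F → big]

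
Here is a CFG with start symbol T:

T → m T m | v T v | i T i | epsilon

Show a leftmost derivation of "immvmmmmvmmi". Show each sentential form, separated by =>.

T => iTi   [T → i T i]
iTi => imTmi   [T → m T m]
imTmi => immTmmi   [T → m T m]
immTmmi => immvTvmmi   [T → v T v]
immvTvmmi => immvmTmvmmi   [T → m T m]
immvmTmvmmi => immvmmTmmvmmi   [T → m T m]
immvmmTmmvmmi => immvmmmmvmmi   [T → epsilon]

T => iTi => imTmi => immTmmi => immvTvmmi => immvmTmvmmi => immvmmTmmvmmi => immvmmmmvmmi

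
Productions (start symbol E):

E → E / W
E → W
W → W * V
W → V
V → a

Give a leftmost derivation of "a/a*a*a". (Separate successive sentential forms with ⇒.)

E ⇒ E/W   [E → E / W]
E/W ⇒ W/W   [E → W]
W/W ⇒ V/W   [W → V]
V/W ⇒ a/W   [V → a]
a/W ⇒ a/W*V   [W → W * V]
a/W*V ⇒ a/W*V*V   [W → W * V]
a/W*V*V ⇒ a/V*V*V   [W → V]
a/V*V*V ⇒ a/a*V*V   [V → a]
a/a*V*V ⇒ a/a*a*V   [V → a]
a/a*a*V ⇒ a/a*a*a   [V → a]

E⇒E/W⇒W/W⇒V/W⇒a/W⇒a/W*V⇒a/W*V*V⇒a/V*V*V⇒a/a*V*V⇒a/a*a*V⇒a/a*a*a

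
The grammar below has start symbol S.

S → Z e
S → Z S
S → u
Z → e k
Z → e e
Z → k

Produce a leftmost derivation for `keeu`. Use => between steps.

S => ZS => kS => kZS => keeS => keeu

S => ZS   [S → Z S]
ZS => kS   [Z → k]
kS => kZS   [S → Z S]
kZS => keeS   [Z → e e]
keeS => keeu   [S → u]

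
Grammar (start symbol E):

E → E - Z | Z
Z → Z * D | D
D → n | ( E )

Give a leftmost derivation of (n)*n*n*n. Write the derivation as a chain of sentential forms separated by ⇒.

E ⇒ Z ⇒ Z*D ⇒ Z*D*D ⇒ Z*D*D*D ⇒ D*D*D*D ⇒ (E)*D*D*D ⇒ (Z)*D*D*D ⇒ (D)*D*D*D ⇒ (n)*D*D*D ⇒ (n)*n*D*D ⇒ (n)*n*n*D ⇒ (n)*n*n*n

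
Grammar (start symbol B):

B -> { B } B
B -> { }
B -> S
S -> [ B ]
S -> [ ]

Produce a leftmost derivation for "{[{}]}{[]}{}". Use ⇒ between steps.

B ⇒ {B}B ⇒ {S}B ⇒ {[B]}B ⇒ {[{}]}B ⇒ {[{}]}{B}B ⇒ {[{}]}{S}B ⇒ {[{}]}{[]}B ⇒ {[{}]}{[]}{}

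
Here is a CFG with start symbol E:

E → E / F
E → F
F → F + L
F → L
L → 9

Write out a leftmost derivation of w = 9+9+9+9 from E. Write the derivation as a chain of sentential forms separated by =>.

E => F   [E → F]
F => F+L   [F → F + L]
F+L => F+L+L   [F → F + L]
F+L+L => F+L+L+L   [F → F + L]
F+L+L+L => L+L+L+L   [F → L]
L+L+L+L => 9+L+L+L   [L → 9]
9+L+L+L => 9+9+L+L   [L → 9]
9+9+L+L => 9+9+9+L   [L → 9]
9+9+9+L => 9+9+9+9   [L → 9]

E => F => F+L => F+L+L => F+L+L+L => L+L+L+L => 9+L+L+L => 9+9+L+L => 9+9+9+L => 9+9+9+9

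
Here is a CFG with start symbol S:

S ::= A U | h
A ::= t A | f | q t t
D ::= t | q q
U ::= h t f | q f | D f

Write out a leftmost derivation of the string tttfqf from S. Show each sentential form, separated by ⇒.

S ⇒ AU ⇒ tAU ⇒ ttAU ⇒ tttAU ⇒ tttfU ⇒ tttfqf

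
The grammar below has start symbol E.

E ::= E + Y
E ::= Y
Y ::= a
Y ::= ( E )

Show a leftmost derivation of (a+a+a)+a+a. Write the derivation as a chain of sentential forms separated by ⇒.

E ⇒ E+Y ⇒ E+Y+Y ⇒ Y+Y+Y ⇒ (E)+Y+Y ⇒ (E+Y)+Y+Y ⇒ (E+Y+Y)+Y+Y ⇒ (Y+Y+Y)+Y+Y ⇒ (a+Y+Y)+Y+Y ⇒ (a+a+Y)+Y+Y ⇒ (a+a+a)+Y+Y ⇒ (a+a+a)+a+Y ⇒ (a+a+a)+a+a

E ⇒ E+Y   [E ::= E + Y]
E+Y ⇒ E+Y+Y   [E ::= E + Y]
E+Y+Y ⇒ Y+Y+Y   [E ::= Y]
Y+Y+Y ⇒ (E)+Y+Y   [Y ::= ( E )]
(E)+Y+Y ⇒ (E+Y)+Y+Y   [E ::= E + Y]
(E+Y)+Y+Y ⇒ (E+Y+Y)+Y+Y   [E ::= E + Y]
(E+Y+Y)+Y+Y ⇒ (Y+Y+Y)+Y+Y   [E ::= Y]
(Y+Y+Y)+Y+Y ⇒ (a+Y+Y)+Y+Y   [Y ::= a]
(a+Y+Y)+Y+Y ⇒ (a+a+Y)+Y+Y   [Y ::= a]
(a+a+Y)+Y+Y ⇒ (a+a+a)+Y+Y   [Y ::= a]
(a+a+a)+Y+Y ⇒ (a+a+a)+a+Y   [Y ::= a]
(a+a+a)+a+Y ⇒ (a+a+a)+a+a   [Y ::= a]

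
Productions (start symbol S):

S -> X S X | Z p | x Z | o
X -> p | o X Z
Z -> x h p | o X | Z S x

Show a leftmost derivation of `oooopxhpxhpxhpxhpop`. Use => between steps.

S => XSX => oXZSX => ooXZZSX => oooXZZZSX => ooooXZZZZSX => oooopZZZZSX => oooopxhpZZZSX => oooopxhpxhpZZSX => oooopxhpxhpxhpZSX => oooopxhpxhpxhpxhpSX => oooopxhpxhpxhpxhpoX => oooopxhpxhpxhpxhpop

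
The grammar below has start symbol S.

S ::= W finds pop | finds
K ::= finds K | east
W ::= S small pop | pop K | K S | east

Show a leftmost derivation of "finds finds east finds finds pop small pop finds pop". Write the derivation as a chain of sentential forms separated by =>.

S => W finds pop   [S ::= W finds pop]
W finds pop => S small pop finds pop   [W ::= S small pop]
S small pop finds pop => W finds pop small pop finds pop   [S ::= W finds pop]
W finds pop small pop finds pop => K S finds pop small pop finds pop   [W ::= K S]
K S finds pop small pop finds pop => finds K S finds pop small pop finds pop   [K ::= finds K]
finds K S finds pop small pop finds pop => finds finds K S finds pop small pop finds pop   [K ::= finds K]
finds finds K S finds pop small pop finds pop => finds finds east S finds pop small pop finds pop   [K ::= east]
finds finds east S finds pop small pop finds pop => finds finds east finds finds pop small pop finds pop   [S ::= finds]

S => W finds pop => S small pop finds pop => W finds pop small pop finds pop => K S finds pop small pop finds pop => finds K S finds pop small pop finds pop => finds finds K S finds pop small pop finds pop => finds finds east S finds pop small pop finds pop => finds finds east finds finds pop small pop finds pop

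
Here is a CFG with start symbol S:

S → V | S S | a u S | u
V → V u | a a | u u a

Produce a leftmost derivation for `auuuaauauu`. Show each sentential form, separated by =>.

S => SS   [S → S S]
SS => auSS   [S → a u S]
auSS => auVS   [S → V]
auVS => auuuaS   [V → u u a]
auuuaS => auuuaauS   [S → a u S]
auuuaauS => auuuaauauS   [S → a u S]
auuuaauauS => auuuaauauu   [S → u]

S => SS => auSS => auVS => auuuaS => auuuaauS => auuuaauauS => auuuaauauu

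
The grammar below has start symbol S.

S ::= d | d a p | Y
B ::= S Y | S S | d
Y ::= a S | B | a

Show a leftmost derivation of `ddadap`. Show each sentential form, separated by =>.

S=>Y=>B=>SY=>dY=>dB=>dSY=>ddY=>ddaS=>ddadap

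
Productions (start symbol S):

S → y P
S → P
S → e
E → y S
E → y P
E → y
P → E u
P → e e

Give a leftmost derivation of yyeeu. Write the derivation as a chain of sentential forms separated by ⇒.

S ⇒ yP   [S → y P]
yP ⇒ yEu   [P → E u]
yEu ⇒ yySu   [E → y S]
yySu ⇒ yyPu   [S → P]
yyPu ⇒ yyeeu   [P → e e]

S⇒yP⇒yEu⇒yySu⇒yyPu⇒yyeeu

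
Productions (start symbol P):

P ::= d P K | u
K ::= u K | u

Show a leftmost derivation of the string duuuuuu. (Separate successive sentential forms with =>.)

P => dPK => duK => duuK => duuuK => duuuuK => duuuuuK => duuuuuu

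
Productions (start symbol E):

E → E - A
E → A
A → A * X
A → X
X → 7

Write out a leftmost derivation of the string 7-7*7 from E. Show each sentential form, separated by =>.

E=>E-A=>A-A=>X-A=>7-A=>7-A*X=>7-X*X=>7-7*X=>7-7*7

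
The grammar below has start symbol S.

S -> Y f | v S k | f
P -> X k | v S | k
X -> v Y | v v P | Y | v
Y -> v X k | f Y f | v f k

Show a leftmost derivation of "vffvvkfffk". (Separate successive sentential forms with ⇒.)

S ⇒ vSk ⇒ vYfk ⇒ vfYffk ⇒ vffYfffk ⇒ vffvXkfffk ⇒ vffvvkfffk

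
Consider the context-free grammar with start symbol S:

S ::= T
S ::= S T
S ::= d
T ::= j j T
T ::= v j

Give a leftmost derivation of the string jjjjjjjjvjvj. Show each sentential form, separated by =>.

S => ST => TT => jjTT => jjjjTT => jjjjjjTT => jjjjjjjjTT => jjjjjjjjvjT => jjjjjjjjvjvj

S => ST   [S ::= S T]
ST => TT   [S ::= T]
TT => jjTT   [T ::= j j T]
jjTT => jjjjTT   [T ::= j j T]
jjjjTT => jjjjjjTT   [T ::= j j T]
jjjjjjTT => jjjjjjjjTT   [T ::= j j T]
jjjjjjjjTT => jjjjjjjjvjT   [T ::= v j]
jjjjjjjjvjT => jjjjjjjjvjvj   [T ::= v j]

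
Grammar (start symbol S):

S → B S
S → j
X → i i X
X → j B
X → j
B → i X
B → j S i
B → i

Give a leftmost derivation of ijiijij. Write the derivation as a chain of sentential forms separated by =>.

S => BS => iXS => ijBS => ijiS => ijiBS => ijiiXS => ijiijBS => ijiijiS => ijiijij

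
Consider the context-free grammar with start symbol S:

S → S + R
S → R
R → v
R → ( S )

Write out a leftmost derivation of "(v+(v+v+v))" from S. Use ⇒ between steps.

S⇒R⇒(S)⇒(S+R)⇒(R+R)⇒(v+R)⇒(v+(S))⇒(v+(S+R))⇒(v+(S+R+R))⇒(v+(R+R+R))⇒(v+(v+R+R))⇒(v+(v+v+R))⇒(v+(v+v+v))

S ⇒ R   [S → R]
R ⇒ (S)   [R → ( S )]
(S) ⇒ (S+R)   [S → S + R]
(S+R) ⇒ (R+R)   [S → R]
(R+R) ⇒ (v+R)   [R → v]
(v+R) ⇒ (v+(S))   [R → ( S )]
(v+(S)) ⇒ (v+(S+R))   [S → S + R]
(v+(S+R)) ⇒ (v+(S+R+R))   [S → S + R]
(v+(S+R+R)) ⇒ (v+(R+R+R))   [S → R]
(v+(R+R+R)) ⇒ (v+(v+R+R))   [R → v]
(v+(v+R+R)) ⇒ (v+(v+v+R))   [R → v]
(v+(v+v+R)) ⇒ (v+(v+v+v))   [R → v]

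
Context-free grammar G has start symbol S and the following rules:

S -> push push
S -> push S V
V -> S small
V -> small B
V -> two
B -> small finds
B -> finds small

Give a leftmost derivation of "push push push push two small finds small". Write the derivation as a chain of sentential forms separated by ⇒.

S ⇒ push S V ⇒ push push S V V ⇒ push push push push V V ⇒ push push push push two V ⇒ push push push push two small B ⇒ push push push push two small finds small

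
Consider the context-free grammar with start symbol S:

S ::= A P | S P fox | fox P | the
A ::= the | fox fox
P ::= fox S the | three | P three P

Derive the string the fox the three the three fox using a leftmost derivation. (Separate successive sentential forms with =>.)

S => S P fox   [S ::= S P fox]
S P fox => A P P fox   [S ::= A P]
A P P fox => the P P fox   [A ::= the]
the P P fox => the fox S the P fox   [P ::= fox S the]
the fox S the P fox => the fox A P the P fox   [S ::= A P]
the fox A P the P fox => the fox the P the P fox   [A ::= the]
the fox the P the P fox => the fox the three the P fox   [P ::= three]
the fox the three the P fox => the fox the three the three fox   [P ::= three]

S => S P fox => A P P fox => the P P fox => the fox S the P fox => the fox A P the P fox => the fox the P the P fox => the fox the three the P fox => the fox the three the three fox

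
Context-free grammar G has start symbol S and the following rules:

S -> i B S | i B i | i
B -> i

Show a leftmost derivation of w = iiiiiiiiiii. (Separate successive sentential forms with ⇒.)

S⇒iBS⇒iiS⇒iiiBS⇒iiiiS⇒iiiiiBS⇒iiiiiiS⇒iiiiiiiBS⇒iiiiiiiiS⇒iiiiiiiiiBi⇒iiiiiiiiiii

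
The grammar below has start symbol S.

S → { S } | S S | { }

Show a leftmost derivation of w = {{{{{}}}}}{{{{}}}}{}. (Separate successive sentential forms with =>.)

S=>SS=>{S}S=>{{S}}S=>{{{S}}}S=>{{{{S}}}}S=>{{{{{}}}}}S=>{{{{{}}}}}SS=>{{{{{}}}}}{S}S=>{{{{{}}}}}{{S}}S=>{{{{{}}}}}{{{S}}}S=>{{{{{}}}}}{{{{}}}}S=>{{{{{}}}}}{{{{}}}}{}

S => SS   [S → S S]
SS => {S}S   [S → { S }]
{S}S => {{S}}S   [S → { S }]
{{S}}S => {{{S}}}S   [S → { S }]
{{{S}}}S => {{{{S}}}}S   [S → { S }]
{{{{S}}}}S => {{{{{}}}}}S   [S → { }]
{{{{{}}}}}S => {{{{{}}}}}SS   [S → S S]
{{{{{}}}}}SS => {{{{{}}}}}{S}S   [S → { S }]
{{{{{}}}}}{S}S => {{{{{}}}}}{{S}}S   [S → { S }]
{{{{{}}}}}{{S}}S => {{{{{}}}}}{{{S}}}S   [S → { S }]
{{{{{}}}}}{{{S}}}S => {{{{{}}}}}{{{{}}}}S   [S → { }]
{{{{{}}}}}{{{{}}}}S => {{{{{}}}}}{{{{}}}}{}   [S → { }]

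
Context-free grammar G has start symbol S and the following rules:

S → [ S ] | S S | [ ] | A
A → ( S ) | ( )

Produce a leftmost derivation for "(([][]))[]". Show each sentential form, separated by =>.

S=>SS=>AS=>(S)S=>(A)S=>((S))S=>((SS))S=>(([]S))S=>(([][]))S=>(([][]))[]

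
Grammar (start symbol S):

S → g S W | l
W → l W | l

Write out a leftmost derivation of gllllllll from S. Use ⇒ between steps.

S⇒gSW⇒glW⇒gllW⇒glllW⇒gllllW⇒glllllW⇒gllllllW⇒glllllllW⇒gllllllll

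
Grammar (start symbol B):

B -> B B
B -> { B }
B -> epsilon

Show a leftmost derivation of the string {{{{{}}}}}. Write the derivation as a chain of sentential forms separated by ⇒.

B ⇒ {B}   [B -> { B }]
{B} ⇒ {{B}}   [B -> { B }]
{{B}} ⇒ {{{B}}}   [B -> { B }]
{{{B}}} ⇒ {{{BB}}}   [B -> B B]
{{{BB}}} ⇒ {{{{B}B}}}   [B -> { B }]
{{{{B}B}}} ⇒ {{{{BB}B}}}   [B -> B B]
{{{{BB}B}}} ⇒ {{{{BBB}B}}}   [B -> B B]
{{{{BBB}B}}} ⇒ {{{{BBBB}B}}}   [B -> B B]
{{{{BBBB}B}}} ⇒ {{{{{B}BBB}B}}}   [B -> { B }]
{{{{{B}BBB}B}}} ⇒ {{{{{}BBB}B}}}   [B -> epsilon]
{{{{{}BBB}B}}} ⇒ {{{{{}BB}B}}}   [B -> epsilon]
{{{{{}BB}B}}} ⇒ {{{{{}B}B}}}   [B -> epsilon]
{{{{{}B}B}}} ⇒ {{{{{}}B}}}   [B -> epsilon]
{{{{{}}B}}} ⇒ {{{{{}}}}}   [B -> epsilon]

B⇒{B}⇒{{B}}⇒{{{B}}}⇒{{{BB}}}⇒{{{{B}B}}}⇒{{{{BB}B}}}⇒{{{{BBB}B}}}⇒{{{{BBBB}B}}}⇒{{{{{B}BBB}B}}}⇒{{{{{}BBB}B}}}⇒{{{{{}BB}B}}}⇒{{{{{}B}B}}}⇒{{{{{}}B}}}⇒{{{{{}}}}}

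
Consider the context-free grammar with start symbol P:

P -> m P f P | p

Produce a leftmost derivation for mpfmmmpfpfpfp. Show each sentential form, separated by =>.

P => mPfP   [P -> m P f P]
mPfP => mpfP   [P -> p]
mpfP => mpfmPfP   [P -> m P f P]
mpfmPfP => mpfmmPfPfP   [P -> m P f P]
mpfmmPfPfP => mpfmmmPfPfPfP   [P -> m P f P]
mpfmmmPfPfPfP => mpfmmmpfPfPfP   [P -> p]
mpfmmmpfPfPfP => mpfmmmpfpfPfP   [P -> p]
mpfmmmpfpfPfP => mpfmmmpfpfpfP   [P -> p]
mpfmmmpfpfpfP => mpfmmmpfpfpfp   [P -> p]

P => mPfP => mpfP => mpfmPfP => mpfmmPfPfP => mpfmmmPfPfPfP => mpfmmmpfPfPfP => mpfmmmpfpfPfP => mpfmmmpfpfpfP => mpfmmmpfpfpfp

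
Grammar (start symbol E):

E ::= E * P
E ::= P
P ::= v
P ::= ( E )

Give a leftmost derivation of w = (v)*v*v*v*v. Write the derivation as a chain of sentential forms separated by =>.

E => E*P   [E ::= E * P]
E*P => E*P*P   [E ::= E * P]
E*P*P => E*P*P*P   [E ::= E * P]
E*P*P*P => E*P*P*P*P   [E ::= E * P]
E*P*P*P*P => P*P*P*P*P   [E ::= P]
P*P*P*P*P => (E)*P*P*P*P   [P ::= ( E )]
(E)*P*P*P*P => (P)*P*P*P*P   [E ::= P]
(P)*P*P*P*P => (v)*P*P*P*P   [P ::= v]
(v)*P*P*P*P => (v)*v*P*P*P   [P ::= v]
(v)*v*P*P*P => (v)*v*v*P*P   [P ::= v]
(v)*v*v*P*P => (v)*v*v*v*P   [P ::= v]
(v)*v*v*v*P => (v)*v*v*v*v   [P ::= v]

E => E*P => E*P*P => E*P*P*P => E*P*P*P*P => P*P*P*P*P => (E)*P*P*P*P => (P)*P*P*P*P => (v)*P*P*P*P => (v)*v*P*P*P => (v)*v*v*P*P => (v)*v*v*v*P => (v)*v*v*v*v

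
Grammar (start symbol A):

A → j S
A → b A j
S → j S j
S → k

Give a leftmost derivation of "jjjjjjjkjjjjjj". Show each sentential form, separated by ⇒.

A ⇒ jS   [A → j S]
jS ⇒ jjSj   [S → j S j]
jjSj ⇒ jjjSjj   [S → j S j]
jjjSjj ⇒ jjjjSjjj   [S → j S j]
jjjjSjjj ⇒ jjjjjSjjjj   [S → j S j]
jjjjjSjjjj ⇒ jjjjjjSjjjjj   [S → j S j]
jjjjjjSjjjjj ⇒ jjjjjjjSjjjjjj   [S → j S j]
jjjjjjjSjjjjjj ⇒ jjjjjjjkjjjjjj   [S → k]

A⇒jS⇒jjSj⇒jjjSjj⇒jjjjSjjj⇒jjjjjSjjjj⇒jjjjjjSjjjjj⇒jjjjjjjSjjjjjj⇒jjjjjjjkjjjjjj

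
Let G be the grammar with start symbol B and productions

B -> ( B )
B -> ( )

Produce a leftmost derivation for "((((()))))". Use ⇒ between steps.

B ⇒ (B) ⇒ ((B)) ⇒ (((B))) ⇒ ((((B)))) ⇒ ((((()))))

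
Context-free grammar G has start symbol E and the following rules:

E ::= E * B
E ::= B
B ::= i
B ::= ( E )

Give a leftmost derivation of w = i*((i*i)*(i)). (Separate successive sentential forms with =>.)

E => E*B => B*B => i*B => i*(E) => i*(E*B) => i*(B*B) => i*((E)*B) => i*((E*B)*B) => i*((B*B)*B) => i*((i*B)*B) => i*((i*i)*B) => i*((i*i)*(E)) => i*((i*i)*(B)) => i*((i*i)*(i))

E => E*B   [E ::= E * B]
E*B => B*B   [E ::= B]
B*B => i*B   [B ::= i]
i*B => i*(E)   [B ::= ( E )]
i*(E) => i*(E*B)   [E ::= E * B]
i*(E*B) => i*(B*B)   [E ::= B]
i*(B*B) => i*((E)*B)   [B ::= ( E )]
i*((E)*B) => i*((E*B)*B)   [E ::= E * B]
i*((E*B)*B) => i*((B*B)*B)   [E ::= B]
i*((B*B)*B) => i*((i*B)*B)   [B ::= i]
i*((i*B)*B) => i*((i*i)*B)   [B ::= i]
i*((i*i)*B) => i*((i*i)*(E))   [B ::= ( E )]
i*((i*i)*(E)) => i*((i*i)*(B))   [E ::= B]
i*((i*i)*(B)) => i*((i*i)*(i))   [B ::= i]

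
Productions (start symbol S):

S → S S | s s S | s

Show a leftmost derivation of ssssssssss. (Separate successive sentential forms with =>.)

S => SS => sS => sSS => ssS => ssssS => ssssSS => ssssssSS => ssssssssSS => sssssssssS => ssssssssss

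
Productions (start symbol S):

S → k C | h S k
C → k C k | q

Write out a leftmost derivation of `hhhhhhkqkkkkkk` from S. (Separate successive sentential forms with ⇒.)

S ⇒ hSk ⇒ hhSkk ⇒ hhhSkkk ⇒ hhhhSkkkk ⇒ hhhhhSkkkkk ⇒ hhhhhhSkkkkkk ⇒ hhhhhhkCkkkkkk ⇒ hhhhhhkqkkkkkk

S ⇒ hSk   [S → h S k]
hSk ⇒ hhSkk   [S → h S k]
hhSkk ⇒ hhhSkkk   [S → h S k]
hhhSkkk ⇒ hhhhSkkkk   [S → h S k]
hhhhSkkkk ⇒ hhhhhSkkkkk   [S → h S k]
hhhhhSkkkkk ⇒ hhhhhhSkkkkkk   [S → h S k]
hhhhhhSkkkkkk ⇒ hhhhhhkCkkkkkk   [S → k C]
hhhhhhkCkkkkkk ⇒ hhhhhhkqkkkkkk   [C → q]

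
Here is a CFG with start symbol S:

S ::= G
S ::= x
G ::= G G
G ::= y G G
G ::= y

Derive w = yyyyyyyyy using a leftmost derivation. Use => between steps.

S=>G=>GG=>yGGG=>yyGG=>yyGGG=>yyyGGGG=>yyyyGGGGG=>yyyyyGGGG=>yyyyyyGGG=>yyyyyyyGG=>yyyyyyyyG=>yyyyyyyyy

S => G   [S ::= G]
G => GG   [G ::= G G]
GG => yGGG   [G ::= y G G]
yGGG => yyGG   [G ::= y]
yyGG => yyGGG   [G ::= G G]
yyGGG => yyyGGGG   [G ::= y G G]
yyyGGGG => yyyyGGGGG   [G ::= y G G]
yyyyGGGGG => yyyyyGGGG   [G ::= y]
yyyyyGGGG => yyyyyyGGG   [G ::= y]
yyyyyyGGG => yyyyyyyGG   [G ::= y]
yyyyyyyGG => yyyyyyyyG   [G ::= y]
yyyyyyyyG => yyyyyyyyy   [G ::= y]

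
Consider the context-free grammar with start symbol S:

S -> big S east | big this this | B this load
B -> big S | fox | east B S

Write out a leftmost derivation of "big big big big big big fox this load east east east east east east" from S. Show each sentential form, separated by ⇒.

S ⇒ big S east   [S -> big S east]
big S east ⇒ big big S east east   [S -> big S east]
big big S east east ⇒ big big big S east east east   [S -> big S east]
big big big S east east east ⇒ big big big big S east east east east   [S -> big S east]
big big big big S east east east east ⇒ big big big big big S east east east east east   [S -> big S east]
big big big big big S east east east east east ⇒ big big big big big big S east east east east east east   [S -> big S east]
big big big big big big S east east east east east east ⇒ big big big big big big B this load east east east east east east   [S -> B this load]
big big big big big big B this load east east east east east east ⇒ big big big big big big fox this load east east east east east east   [B -> fox]

S ⇒ big S east ⇒ big big S east east ⇒ big big big S east east east ⇒ big big big big S east east east east ⇒ big big big big big S east east east east east ⇒ big big big big big big S east east east east east east ⇒ big big big big big big B this load east east east east east east ⇒ big big big big big big fox this load east east east east east east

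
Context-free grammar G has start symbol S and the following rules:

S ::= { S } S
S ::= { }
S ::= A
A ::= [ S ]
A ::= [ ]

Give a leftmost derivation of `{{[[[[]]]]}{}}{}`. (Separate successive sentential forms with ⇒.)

S ⇒ {S}S ⇒ {{S}S}S ⇒ {{A}S}S ⇒ {{[S]}S}S ⇒ {{[A]}S}S ⇒ {{[[S]]}S}S ⇒ {{[[A]]}S}S ⇒ {{[[[S]]]}S}S ⇒ {{[[[A]]]}S}S ⇒ {{[[[[]]]]}S}S ⇒ {{[[[[]]]]}{}}S ⇒ {{[[[[]]]]}{}}{}

S ⇒ {S}S   [S ::= { S } S]
{S}S ⇒ {{S}S}S   [S ::= { S } S]
{{S}S}S ⇒ {{A}S}S   [S ::= A]
{{A}S}S ⇒ {{[S]}S}S   [A ::= [ S ]]
{{[S]}S}S ⇒ {{[A]}S}S   [S ::= A]
{{[A]}S}S ⇒ {{[[S]]}S}S   [A ::= [ S ]]
{{[[S]]}S}S ⇒ {{[[A]]}S}S   [S ::= A]
{{[[A]]}S}S ⇒ {{[[[S]]]}S}S   [A ::= [ S ]]
{{[[[S]]]}S}S ⇒ {{[[[A]]]}S}S   [S ::= A]
{{[[[A]]]}S}S ⇒ {{[[[[]]]]}S}S   [A ::= [ ]]
{{[[[[]]]]}S}S ⇒ {{[[[[]]]]}{}}S   [S ::= { }]
{{[[[[]]]]}{}}S ⇒ {{[[[[]]]]}{}}{}   [S ::= { }]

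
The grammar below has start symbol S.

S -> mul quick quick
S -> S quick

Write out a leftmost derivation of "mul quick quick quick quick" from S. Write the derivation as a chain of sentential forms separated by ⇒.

S ⇒ S quick   [S -> S quick]
S quick ⇒ S quick quick   [S -> S quick]
S quick quick ⇒ mul quick quick quick quick   [S -> mul quick quick]

S ⇒ S quick ⇒ S quick quick ⇒ mul quick quick quick quick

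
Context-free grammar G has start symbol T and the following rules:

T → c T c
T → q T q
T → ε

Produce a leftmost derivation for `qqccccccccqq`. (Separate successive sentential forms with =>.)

T=>qTq=>qqTqq=>qqcTcqq=>qqccTccqq=>qqcccTcccqq=>qqccccTccccqq=>qqccccccccqq

T => qTq   [T → q T q]
qTq => qqTqq   [T → q T q]
qqTqq => qqcTcqq   [T → c T c]
qqcTcqq => qqccTccqq   [T → c T c]
qqccTccqq => qqcccTcccqq   [T → c T c]
qqcccTcccqq => qqccccTccccqq   [T → c T c]
qqccccTccccqq => qqccccccccqq   [T → ε]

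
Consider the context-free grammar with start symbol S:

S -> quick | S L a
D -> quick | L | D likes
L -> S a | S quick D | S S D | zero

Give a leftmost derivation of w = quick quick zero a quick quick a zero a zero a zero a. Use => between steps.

S => S L a => S L a L a => S L a L a L a => S L a L a L a L a => quick L a L a L a L a => quick S S D a L a L a L a => quick S L a S D a L a L a L a => quick quick L a S D a L a L a L a => quick quick zero a S D a L a L a L a => quick quick zero a quick D a L a L a L a => quick quick zero a quick quick a L a L a L a => quick quick zero a quick quick a zero a L a L a => quick quick zero a quick quick a zero a zero a L a => quick quick zero a quick quick a zero a zero a zero a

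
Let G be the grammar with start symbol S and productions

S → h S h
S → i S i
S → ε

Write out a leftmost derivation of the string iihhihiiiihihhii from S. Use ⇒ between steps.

S⇒iSi⇒iiSii⇒iihShii⇒iihhShhii⇒iihhiSihhii⇒iihhihShihhii⇒iihhihiSihihhii⇒iihhihiiSiihihhii⇒iihhihiiiihihhii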